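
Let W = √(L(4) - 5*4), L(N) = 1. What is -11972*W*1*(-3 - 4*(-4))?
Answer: -155636*I*√19 ≈ -6.784e+5*I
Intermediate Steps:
W = I*√19 (W = √(1 - 5*4) = √(1 - 20) = √(-19) = I*√19 ≈ 4.3589*I)
-11972*W*1*(-3 - 4*(-4)) = -11972*(I*√19)*1*(-3 - 4*(-4)) = -11972*I*√19*(-3 + 16) = -11972*I*√19*13 = -155636*I*√19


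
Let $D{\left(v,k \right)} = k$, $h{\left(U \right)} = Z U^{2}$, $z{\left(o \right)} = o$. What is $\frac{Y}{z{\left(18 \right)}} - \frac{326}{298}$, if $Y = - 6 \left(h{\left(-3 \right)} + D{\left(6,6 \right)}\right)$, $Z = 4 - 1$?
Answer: $- \frac{1802}{149} \approx -12.094$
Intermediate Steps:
$Z = 3$ ($Z = 4 - 1 = 3$)
$h{\left(U \right)} = 3 U^{2}$
$Y = -198$ ($Y = - 6 \left(3 \left(-3\right)^{2} + 6\right) = - 6 \left(3 \cdot 9 + 6\right) = - 6 \left(27 + 6\right) = \left(-6\right) 33 = -198$)
$\frac{Y}{z{\left(18 \right)}} - \frac{326}{298} = - \frac{198}{18} - \frac{326}{298} = \left(-198\right) \frac{1}{18} - \frac{163}{149} = -11 - \frac{163}{149} = - \frac{1802}{149}$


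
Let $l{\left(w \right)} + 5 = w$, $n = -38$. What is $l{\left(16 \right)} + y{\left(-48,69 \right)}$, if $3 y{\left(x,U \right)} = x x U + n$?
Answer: $\frac{158971}{3} \approx 52990.0$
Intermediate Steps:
$y{\left(x,U \right)} = - \frac{38}{3} + \frac{U x^{2}}{3}$ ($y{\left(x,U \right)} = \frac{x x U - 38}{3} = \frac{x^{2} U - 38}{3} = \frac{U x^{2} - 38}{3} = \frac{-38 + U x^{2}}{3} = - \frac{38}{3} + \frac{U x^{2}}{3}$)
$l{\left(w \right)} = -5 + w$
$l{\left(16 \right)} + y{\left(-48,69 \right)} = \left(-5 + 16\right) - \left(\frac{38}{3} - 23 \left(-48\right)^{2}\right) = 11 - \left(\frac{38}{3} - 52992\right) = 11 + \left(- \frac{38}{3} + 52992\right) = 11 + \frac{158938}{3} = \frac{158971}{3}$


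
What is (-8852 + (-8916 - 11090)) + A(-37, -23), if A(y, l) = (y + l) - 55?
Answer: -28973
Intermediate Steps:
A(y, l) = -55 + l + y (A(y, l) = (l + y) - 55 = -55 + l + y)
(-8852 + (-8916 - 11090)) + A(-37, -23) = (-8852 + (-8916 - 11090)) + (-55 - 23 - 37) = (-8852 - 20006) - 115 = -28858 - 115 = -28973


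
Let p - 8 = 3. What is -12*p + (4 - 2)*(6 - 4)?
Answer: -128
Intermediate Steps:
p = 11 (p = 8 + 3 = 11)
-12*p + (4 - 2)*(6 - 4) = -12*11 + (4 - 2)*(6 - 4) = -132 + 2*2 = -132 + 4 = -128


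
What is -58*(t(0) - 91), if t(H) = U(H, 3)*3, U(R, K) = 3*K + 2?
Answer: 3364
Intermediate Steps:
U(R, K) = 2 + 3*K
t(H) = 33 (t(H) = (2 + 3*3)*3 = (2 + 9)*3 = 11*3 = 33)
-58*(t(0) - 91) = -58*(33 - 91) = -58*(-58) = 3364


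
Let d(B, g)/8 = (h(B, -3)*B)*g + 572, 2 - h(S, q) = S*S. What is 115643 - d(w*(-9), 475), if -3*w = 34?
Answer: 4031926267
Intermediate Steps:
w = -34/3 (w = -⅓*34 = -34/3 ≈ -11.333)
h(S, q) = 2 - S² (h(S, q) = 2 - S*S = 2 - S²)
d(B, g) = 4576 + 8*B*g*(2 - B²) (d(B, g) = 8*(((2 - B²)*B)*g + 572) = 8*((B*(2 - B²))*g + 572) = 8*(B*g*(2 - B²) + 572) = 8*(572 + B*g*(2 - B²)) = 4576 + 8*B*g*(2 - B²))
115643 - d(w*(-9), 475) = 115643 - (4576 - 8*(-34/3*(-9))*475*(-2 + (-34/3*(-9))²)) = 115643 - (4576 - 8*102*475*(-2 + 102²)) = 115643 - (4576 - 8*102*475*(-2 + 10404)) = 115643 - (4576 - 8*102*475*10402) = 115643 - (4576 - 4031815200) = 115643 - 1*(-4031810624) = 115643 + 4031810624 = 4031926267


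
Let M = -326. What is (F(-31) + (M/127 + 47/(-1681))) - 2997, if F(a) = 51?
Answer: -629486677/213487 ≈ -2948.6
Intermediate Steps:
(F(-31) + (M/127 + 47/(-1681))) - 2997 = (51 + (-326/127 + 47/(-1681))) - 2997 = (51 + (-326*1/127 + 47*(-1/1681))) - 2997 = (51 + (-326/127 - 47/1681)) - 2997 = (51 - 553975/213487) - 2997 = 10333862/213487 - 2997 = -629486677/213487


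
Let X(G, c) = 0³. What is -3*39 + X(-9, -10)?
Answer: -117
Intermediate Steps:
X(G, c) = 0
-3*39 + X(-9, -10) = -3*39 + 0 = -117 + 0 = -117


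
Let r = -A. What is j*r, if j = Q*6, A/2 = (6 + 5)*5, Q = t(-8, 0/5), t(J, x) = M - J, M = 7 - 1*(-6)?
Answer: -13860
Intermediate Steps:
M = 13 (M = 7 + 6 = 13)
t(J, x) = 13 - J
Q = 21 (Q = 13 - 1*(-8) = 13 + 8 = 21)
A = 110 (A = 2*((6 + 5)*5) = 2*(11*5) = 2*55 = 110)
j = 126 (j = 21*6 = 126)
r = -110 (r = -1*110 = -110)
j*r = 126*(-110) = -13860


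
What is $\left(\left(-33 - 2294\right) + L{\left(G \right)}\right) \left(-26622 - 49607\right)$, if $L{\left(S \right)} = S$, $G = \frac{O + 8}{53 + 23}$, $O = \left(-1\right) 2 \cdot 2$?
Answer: $\frac{3370236548}{19} \approx 1.7738 \cdot 10^{8}$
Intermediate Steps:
$O = -4$ ($O = \left(-2\right) 2 = -4$)
$G = \frac{1}{19}$ ($G = \frac{-4 + 8}{53 + 23} = \frac{4}{76} = 4 \cdot \frac{1}{76} = \frac{1}{19} \approx 0.052632$)
$\left(\left(-33 - 2294\right) + L{\left(G \right)}\right) \left(-26622 - 49607\right) = \left(\left(-33 - 2294\right) + \frac{1}{19}\right) \left(-26622 - 49607\right) = \left(\left(-33 - 2294\right) + \frac{1}{19}\right) \left(-76229\right) = \left(-2327 + \frac{1}{19}\right) \left(-76229\right) = \left(- \frac{44212}{19}\right) \left(-76229\right) = \frac{3370236548}{19}$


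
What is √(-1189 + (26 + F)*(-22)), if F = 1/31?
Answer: I*√1693003/31 ≈ 41.973*I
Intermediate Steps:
F = 1/31 ≈ 0.032258
√(-1189 + (26 + F)*(-22)) = √(-1189 + (26 + 1/31)*(-22)) = √(-1189 + (807/31)*(-22)) = √(-1189 - 17754/31) = √(-54613/31) = I*√1693003/31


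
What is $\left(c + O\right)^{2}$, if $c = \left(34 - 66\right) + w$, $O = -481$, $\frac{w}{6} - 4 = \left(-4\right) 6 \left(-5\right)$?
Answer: $53361$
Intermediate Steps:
$w = 744$ ($w = 24 + 6 \left(-4\right) 6 \left(-5\right) = 24 + 6 \left(\left(-24\right) \left(-5\right)\right) = 24 + 6 \cdot 120 = 24 + 720 = 744$)
$c = 712$ ($c = \left(34 - 66\right) + 744 = -32 + 744 = 712$)
$\left(c + O\right)^{2} = \left(712 - 481\right)^{2} = 231^{2} = 53361$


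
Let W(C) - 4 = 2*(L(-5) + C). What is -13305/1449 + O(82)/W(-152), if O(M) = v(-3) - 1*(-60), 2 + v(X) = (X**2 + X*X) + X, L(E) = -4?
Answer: -200177/21252 ≈ -9.4192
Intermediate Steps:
v(X) = -2 + X + 2*X**2 (v(X) = -2 + ((X**2 + X*X) + X) = -2 + ((X**2 + X**2) + X) = -2 + (2*X**2 + X) = -2 + (X + 2*X**2) = -2 + X + 2*X**2)
W(C) = -4 + 2*C (W(C) = 4 + 2*(-4 + C) = 4 + (-8 + 2*C) = -4 + 2*C)
O(M) = 73 (O(M) = (-2 - 3 + 2*(-3)**2) - 1*(-60) = (-2 - 3 + 2*9) + 60 = (-2 - 3 + 18) + 60 = 13 + 60 = 73)
-13305/1449 + O(82)/W(-152) = -13305/1449 + 73/(-4 + 2*(-152)) = -13305*1/1449 + 73/(-4 - 304) = -4435/483 + 73/(-308) = -4435/483 + 73*(-1/308) = -4435/483 - 73/308 = -200177/21252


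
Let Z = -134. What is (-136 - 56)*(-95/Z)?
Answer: -9120/67 ≈ -136.12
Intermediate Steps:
(-136 - 56)*(-95/Z) = (-136 - 56)*(-95/(-134)) = -(-18240)*(-1)/134 = -192*95/134 = -9120/67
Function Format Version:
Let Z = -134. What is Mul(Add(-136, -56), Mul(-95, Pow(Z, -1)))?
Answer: Rational(-9120, 67) ≈ -136.12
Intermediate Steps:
Mul(Add(-136, -56), Mul(-95, Pow(Z, -1))) = Mul(Add(-136, -56), Mul(-95, Pow(-134, -1))) = Mul(-192, Mul(-95, Rational(-1, 134))) = Mul(-192, Rational(95, 134)) = Rational(-9120, 67)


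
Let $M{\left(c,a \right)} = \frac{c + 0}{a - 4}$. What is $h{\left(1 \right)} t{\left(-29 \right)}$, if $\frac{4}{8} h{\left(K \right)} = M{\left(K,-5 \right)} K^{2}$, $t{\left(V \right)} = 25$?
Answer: $- \frac{50}{9} \approx -5.5556$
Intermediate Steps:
$M{\left(c,a \right)} = \frac{c}{-4 + a}$
$h{\left(K \right)} = - \frac{2 K^{3}}{9}$ ($h{\left(K \right)} = 2 \frac{K}{-4 - 5} K^{2} = 2 \frac{K}{-9} K^{2} = 2 K \left(- \frac{1}{9}\right) K^{2} = 2 - \frac{K}{9} K^{2} = 2 \left(- \frac{K^{3}}{9}\right) = - \frac{2 K^{3}}{9}$)
$h{\left(1 \right)} t{\left(-29 \right)} = - \frac{2 \cdot 1^{3}}{9} \cdot 25 = \left(- \frac{2}{9}\right) 1 \cdot 25 = \left(- \frac{2}{9}\right) 25 = - \frac{50}{9}$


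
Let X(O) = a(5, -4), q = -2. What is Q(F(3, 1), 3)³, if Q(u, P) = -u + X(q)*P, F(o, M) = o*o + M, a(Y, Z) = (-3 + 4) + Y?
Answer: 512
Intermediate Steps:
a(Y, Z) = 1 + Y
X(O) = 6 (X(O) = 1 + 5 = 6)
F(o, M) = M + o² (F(o, M) = o² + M = M + o²)
Q(u, P) = -u + 6*P
Q(F(3, 1), 3)³ = (-(1 + 3²) + 6*3)³ = (-(1 + 9) + 18)³ = (-1*10 + 18)³ = (-10 + 18)³ = 8³ = 512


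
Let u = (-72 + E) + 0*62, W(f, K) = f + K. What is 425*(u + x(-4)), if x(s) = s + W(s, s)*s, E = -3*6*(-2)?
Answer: -3400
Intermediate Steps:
W(f, K) = K + f
E = 36 (E = -18*(-2) = 36)
u = -36 (u = (-72 + 36) + 0*62 = -36 + 0 = -36)
x(s) = s + 2*s² (x(s) = s + (s + s)*s = s + (2*s)*s = s + 2*s²)
425*(u + x(-4)) = 425*(-36 - 4*(1 + 2*(-4))) = 425*(-36 - 4*(1 - 8)) = 425*(-36 - 4*(-7)) = 425*(-36 + 28) = 425*(-8) = -3400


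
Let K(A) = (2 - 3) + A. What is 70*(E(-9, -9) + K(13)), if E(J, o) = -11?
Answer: 70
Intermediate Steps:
K(A) = -1 + A
70*(E(-9, -9) + K(13)) = 70*(-11 + (-1 + 13)) = 70*(-11 + 12) = 70*1 = 70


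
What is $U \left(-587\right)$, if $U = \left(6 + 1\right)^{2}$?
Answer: $-28763$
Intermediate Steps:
$U = 49$ ($U = 7^{2} = 49$)
$U \left(-587\right) = 49 \left(-587\right) = -28763$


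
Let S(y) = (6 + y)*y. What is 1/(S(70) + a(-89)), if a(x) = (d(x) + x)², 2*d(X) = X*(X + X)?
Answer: 1/61345544 ≈ 1.6301e-8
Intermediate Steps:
d(X) = X² (d(X) = (X*(X + X))/2 = (X*(2*X))/2 = (2*X²)/2 = X²)
S(y) = y*(6 + y)
a(x) = (x + x²)² (a(x) = (x² + x)² = (x + x²)²)
1/(S(70) + a(-89)) = 1/(70*(6 + 70) + (-89)²*(1 - 89)²) = 1/(70*76 + 7921*(-88)²) = 1/(5320 + 7921*7744) = 1/(5320 + 61340224) = 1/61345544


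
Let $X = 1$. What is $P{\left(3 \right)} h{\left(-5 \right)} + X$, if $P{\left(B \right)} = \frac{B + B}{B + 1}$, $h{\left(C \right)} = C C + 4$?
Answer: $\frac{89}{2} \approx 44.5$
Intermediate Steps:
$h{\left(C \right)} = 4 + C^{2}$ ($h{\left(C \right)} = C^{2} + 4 = 4 + C^{2}$)
$P{\left(B \right)} = \frac{2 B}{1 + B}$
$P{\left(3 \right)} h{\left(-5 \right)} + X = 2 \cdot 3 \frac{1}{1 + 3} \left(4 + \left(-5\right)^{2}\right) + 1 = 2 \cdot 3 \cdot \frac{1}{4} \left(4 + 25\right) + 1 = 2 \cdot 3 \cdot \frac{1}{4} \cdot 29 + 1 = \frac{3}{2} \cdot 29 + 1 = \frac{87}{2} + 1 = \frac{89}{2}$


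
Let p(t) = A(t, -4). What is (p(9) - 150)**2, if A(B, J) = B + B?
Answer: 17424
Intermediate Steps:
A(B, J) = 2*B
p(t) = 2*t
(p(9) - 150)**2 = (2*9 - 150)**2 = (18 - 150)**2 = (-132)**2 = 17424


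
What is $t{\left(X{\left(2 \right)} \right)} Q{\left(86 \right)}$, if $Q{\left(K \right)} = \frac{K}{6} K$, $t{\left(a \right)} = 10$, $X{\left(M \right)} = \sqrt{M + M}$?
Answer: $\frac{36980}{3} \approx 12327.0$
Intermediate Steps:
$X{\left(M \right)} = \sqrt{2} \sqrt{M}$ ($X{\left(M \right)} = \sqrt{2 M} = \sqrt{2} \sqrt{M}$)
$Q{\left(K \right)} = \frac{K^{2}}{6}$ ($Q{\left(K \right)} = K \frac{1}{6} K = \frac{K}{6} K = \frac{K^{2}}{6}$)
$t{\left(X{\left(2 \right)} \right)} Q{\left(86 \right)} = 10 \frac{86^{2}}{6} = 10 \cdot \frac{1}{6} \cdot 7396 = 10 \cdot \frac{3698}{3} = \frac{36980}{3}$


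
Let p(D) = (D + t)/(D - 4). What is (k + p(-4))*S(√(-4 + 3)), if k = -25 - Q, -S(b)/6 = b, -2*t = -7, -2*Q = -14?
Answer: 1533*I/8 ≈ 191.63*I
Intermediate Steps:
Q = 7 (Q = -½*(-14) = 7)
t = 7/2 (t = -½*(-7) = 7/2 ≈ 3.5000)
S(b) = -6*b
p(D) = (7/2 + D)/(-4 + D) (p(D) = (D + 7/2)/(D - 4) = (7/2 + D)/(-4 + D))
k = -32 (k = -25 - 1*7 = -25 - 7 = -32)
(k + p(-4))*S(√(-4 + 3)) = (-32 + (7/2 - 4)/(-4 - 4))*(-6*√(-4 + 3)) = (-32 - ½/(-8))*(-6*I) = (-32 - ⅛*(-½))*(-6*I) = (-32 + 1/16)*(-6*I) = -(-1533)*I/8 = 1533*I/8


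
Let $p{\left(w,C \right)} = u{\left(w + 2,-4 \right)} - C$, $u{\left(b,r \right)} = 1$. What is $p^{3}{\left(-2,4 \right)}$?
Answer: $-27$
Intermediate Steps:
$p{\left(w,C \right)} = 1 - C$
$p^{3}{\left(-2,4 \right)} = \left(1 - 4\right)^{3} = \left(-3\right)^{3} = -27$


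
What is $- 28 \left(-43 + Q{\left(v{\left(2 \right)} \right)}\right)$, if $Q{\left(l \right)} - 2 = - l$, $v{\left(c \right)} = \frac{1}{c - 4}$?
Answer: $1134$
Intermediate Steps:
$v{\left(c \right)} = \frac{1}{-4 + c}$
$Q{\left(l \right)} = 2 - l$
$- 28 \left(-43 + Q{\left(v{\left(2 \right)} \right)}\right) = - 28 \left(-43 + \left(2 - \frac{1}{-4 + 2}\right)\right) = - 28 \left(-43 + \left(2 - \frac{1}{-2}\right)\right) = - 28 \left(-43 + \left(2 - - \frac{1}{2}\right)\right) = - 28 \left(-43 + \left(2 + \frac{1}{2}\right)\right) = - 28 \left(-43 + \frac{5}{2}\right) = \left(-28\right) \left(- \frac{81}{2}\right) = 1134$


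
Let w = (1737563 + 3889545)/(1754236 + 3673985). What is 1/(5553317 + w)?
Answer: 5428221/30144637586165 ≈ 1.8007e-7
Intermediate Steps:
w = 5627108/5428221 ≈ 1.0366
1/(5553317 + w) = 1/(5553317 + 5627108/5428221) = 1/(30144637586165/5428221) = 5428221/30144637586165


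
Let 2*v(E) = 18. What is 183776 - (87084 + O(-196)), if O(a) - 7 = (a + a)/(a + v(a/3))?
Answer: 18079703/187 ≈ 96683.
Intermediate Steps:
v(E) = 9 (v(E) = (½)*18 = 9)
O(a) = 7 + 2*a/(9 + a) (O(a) = 7 + (a + a)/(a + 9) = 7 + (2*a)/(9 + a) = 7 + 2*a/(9 + a))
183776 - (87084 + O(-196)) = 183776 - (87084 + 9*(7 - 196)/(9 - 196)) = 183776 - (87084 + 9*(-189)/(-187)) = 183776 - (87084 + 9*(-1/187)*(-189)) = 183776 - (87084 + 1701/187) = 183776 - 1*16286409/187 = 183776 - 16286409/187 = 18079703/187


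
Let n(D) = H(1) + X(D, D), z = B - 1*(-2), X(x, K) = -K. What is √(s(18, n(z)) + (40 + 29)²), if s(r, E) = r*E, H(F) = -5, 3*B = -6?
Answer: 3*√519 ≈ 68.345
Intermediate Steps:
B = -2 (B = (⅓)*(-6) = -2)
z = 0 (z = -2 - 1*(-2) = -2 + 2 = 0)
n(D) = -5 - D
s(r, E) = E*r
√(s(18, n(z)) + (40 + 29)²) = √((-5 - 1*0)*18 + (40 + 29)²) = √((-5 + 0)*18 + 69²) = √(-5*18 + 4761) = √(-90 + 4761) = √4671 = 3*√519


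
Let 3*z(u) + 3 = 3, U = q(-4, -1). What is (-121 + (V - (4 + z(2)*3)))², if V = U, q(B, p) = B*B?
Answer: 11881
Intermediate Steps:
q(B, p) = B²
U = 16 (U = (-4)² = 16)
z(u) = 0 (z(u) = -1 + (⅓)*3 = -1 + 1 = 0)
V = 16
(-121 + (V - (4 + z(2)*3)))² = (-121 + (16 - (4 + 0*3)))² = (-121 + (16 - (4 + 0)))² = (-121 + (16 - 1*4))² = (-121 + (16 - 4))² = (-121 + 12)² = (-109)² = 11881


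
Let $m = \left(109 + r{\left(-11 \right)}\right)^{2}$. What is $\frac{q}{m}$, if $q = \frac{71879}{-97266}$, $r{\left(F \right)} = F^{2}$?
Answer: $- \frac{71879}{5145371400} \approx -1.397 \cdot 10^{-5}$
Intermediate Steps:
$q = - \frac{71879}{97266}$ ($q = 71879 \left(- \frac{1}{97266}\right) = - \frac{71879}{97266} \approx -0.73899$)
$m = 52900$ ($m = \left(109 + \left(-11\right)^{2}\right)^{2} = \left(109 + 121\right)^{2} = 230^{2} = 52900$)
$\frac{q}{m} = - \frac{71879}{97266 \cdot 52900} = \left(- \frac{71879}{97266}\right) \frac{1}{52900} = - \frac{71879}{5145371400}$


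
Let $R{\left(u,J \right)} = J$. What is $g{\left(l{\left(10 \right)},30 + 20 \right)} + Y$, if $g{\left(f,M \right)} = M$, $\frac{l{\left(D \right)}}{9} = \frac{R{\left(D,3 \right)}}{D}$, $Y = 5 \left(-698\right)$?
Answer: $-3440$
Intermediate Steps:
$Y = -3490$
$l{\left(D \right)} = \frac{27}{D}$ ($l{\left(D \right)} = 9 \frac{3}{D} = \frac{27}{D}$)
$g{\left(l{\left(10 \right)},30 + 20 \right)} + Y = \left(30 + 20\right) - 3490 = 50 - 3490 = -3440$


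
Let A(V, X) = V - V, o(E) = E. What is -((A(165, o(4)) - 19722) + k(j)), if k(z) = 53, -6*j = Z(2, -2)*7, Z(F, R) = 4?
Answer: 19669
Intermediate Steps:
A(V, X) = 0
j = -14/3 (j = -2*7/3 = -⅙*28 = -14/3 ≈ -4.6667)
-((A(165, o(4)) - 19722) + k(j)) = -((0 - 19722) + 53) = -(-19722 + 53) = -1*(-19669) = 19669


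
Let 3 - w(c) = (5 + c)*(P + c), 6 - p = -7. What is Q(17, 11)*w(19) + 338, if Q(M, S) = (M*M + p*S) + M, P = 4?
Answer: -246163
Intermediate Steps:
p = 13 (p = 6 - 1*(-7) = 6 + 7 = 13)
Q(M, S) = M + M**2 + 13*S (Q(M, S) = (M*M + 13*S) + M = (M**2 + 13*S) + M = M + M**2 + 13*S)
w(c) = 3 - (4 + c)*(5 + c) (w(c) = 3 - (5 + c)*(4 + c) = 3 - (4 + c)*(5 + c))
Q(17, 11)*w(19) + 338 = (17 + 17**2 + 13*11)*(-17 - 1*19**2 - 9*19) + 338 = (17 + 289 + 143)*(-17 - 1*361 - 171) + 338 = 449*(-17 - 361 - 171) + 338 = 449*(-549) + 338 = -246501 + 338 = -246163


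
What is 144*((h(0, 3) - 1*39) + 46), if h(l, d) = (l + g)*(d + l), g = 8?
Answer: 4464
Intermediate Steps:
h(l, d) = (8 + l)*(d + l) (h(l, d) = (l + 8)*(d + l) = (8 + l)*(d + l))
144*((h(0, 3) - 1*39) + 46) = 144*(((0**2 + 8*3 + 8*0 + 3*0) - 1*39) + 46) = 144*(((0 + 24 + 0 + 0) - 39) + 46) = 144*((24 - 39) + 46) = 144*(-15 + 46) = 144*31 = 4464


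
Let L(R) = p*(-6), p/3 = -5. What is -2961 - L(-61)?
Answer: -3051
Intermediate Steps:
p = -15 (p = 3*(-5) = -15)
L(R) = 90 (L(R) = -15*(-6) = 90)
-2961 - L(-61) = -2961 - 1*90 = -2961 - 90 = -3051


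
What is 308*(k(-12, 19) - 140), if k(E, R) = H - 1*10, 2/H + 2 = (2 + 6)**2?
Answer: -1431892/31 ≈ -46190.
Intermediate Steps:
H = 1/31 (H = 2/(-2 + (2 + 6)**2) = 2/(-2 + 8**2) = 2/(-2 + 64) = 2/62 = 2*(1/62) = 1/31 ≈ 0.032258)
k(E, R) = -309/31 (k(E, R) = 1/31 - 1*10 = 1/31 - 10 = -309/31)
308*(k(-12, 19) - 140) = 308*(-309/31 - 140) = 308*(-4649/31) = -1431892/31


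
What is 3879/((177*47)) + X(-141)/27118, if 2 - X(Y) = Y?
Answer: 2727701/5784478 ≈ 0.47156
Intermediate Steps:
X(Y) = 2 - Y
3879/((177*47)) + X(-141)/27118 = 3879/((177*47)) + (2 - 1*(-141))/27118 = 3879/8319 + (2 + 141)*(1/27118) = 3879*(1/8319) + 143*(1/27118) = 1293/2773 + 11/2086 = 2727701/5784478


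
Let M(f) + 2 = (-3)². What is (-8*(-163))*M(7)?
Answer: 9128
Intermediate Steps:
M(f) = 7 (M(f) = -2 + (-3)² = -2 + 9 = 7)
(-8*(-163))*M(7) = -8*(-163)*7 = 1304*7 = 9128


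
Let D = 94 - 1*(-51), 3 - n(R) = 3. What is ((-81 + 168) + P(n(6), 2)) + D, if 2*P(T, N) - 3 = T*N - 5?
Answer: 231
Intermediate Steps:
n(R) = 0 (n(R) = 3 - 1*3 = 3 - 3 = 0)
P(T, N) = -1 + N*T/2 (P(T, N) = 3/2 + (T*N - 5)/2 = 3/2 + (N*T - 5)/2 = 3/2 + (-5 + N*T)/2 = 3/2 + (-5/2 + N*T/2) = -1 + N*T/2)
D = 145 (D = 94 + 51 = 145)
((-81 + 168) + P(n(6), 2)) + D = ((-81 + 168) + (-1 + (1/2)*2*0)) + 145 = (87 + (-1 + 0)) + 145 = (87 - 1) + 145 = 86 + 145 = 231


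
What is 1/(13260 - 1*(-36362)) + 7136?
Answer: 354102593/49622 ≈ 7136.0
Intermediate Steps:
1/(13260 - 1*(-36362)) + 7136 = 1/(13260 + 36362) + 7136 = 1/49622 + 7136 = 354102593/49622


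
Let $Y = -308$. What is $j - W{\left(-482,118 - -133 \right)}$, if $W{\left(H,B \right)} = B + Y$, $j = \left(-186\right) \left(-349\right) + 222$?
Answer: $65193$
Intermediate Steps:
$j = 65136$ ($j = 64914 + 222 = 65136$)
$W{\left(H,B \right)} = -308 + B$ ($W{\left(H,B \right)} = B - 308 = -308 + B$)
$j - W{\left(-482,118 - -133 \right)} = 65136 - \left(-308 + \left(118 - -133\right)\right) = 65136 - \left(-308 + \left(118 + 133\right)\right) = 65136 - \left(-308 + 251\right) = 65136 - -57 = 65136 + 57 = 65193$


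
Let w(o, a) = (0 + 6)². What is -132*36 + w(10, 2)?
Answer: -4716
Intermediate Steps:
w(o, a) = 36 (w(o, a) = 6² = 36)
-132*36 + w(10, 2) = -132*36 + 36 = -4752 + 36 = -4716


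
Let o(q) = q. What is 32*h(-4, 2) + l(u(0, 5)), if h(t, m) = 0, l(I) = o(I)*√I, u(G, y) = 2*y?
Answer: 10*√10 ≈ 31.623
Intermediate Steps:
l(I) = I^(3/2) (l(I) = I*√I = I^(3/2))
32*h(-4, 2) + l(u(0, 5)) = 32*0 + (2*5)^(3/2) = 0 + 10^(3/2) = 0 + 10*√10 = 10*√10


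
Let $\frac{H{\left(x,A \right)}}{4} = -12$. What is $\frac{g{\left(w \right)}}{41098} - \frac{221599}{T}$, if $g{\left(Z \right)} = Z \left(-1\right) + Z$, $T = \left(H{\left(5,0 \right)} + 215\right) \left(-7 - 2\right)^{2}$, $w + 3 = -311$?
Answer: $- \frac{221599}{13527} \approx -16.382$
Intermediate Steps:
$w = -314$ ($w = -3 - 311 = -314$)
$H{\left(x,A \right)} = -48$ ($H{\left(x,A \right)} = 4 \left(-12\right) = -48$)
$T = 13527$ ($T = \left(-48 + 215\right) \left(-7 - 2\right)^{2} = 167 \left(-9\right)^{2} = 167 \cdot 81 = 13527$)
$g{\left(Z \right)} = 0$ ($g{\left(Z \right)} = - Z + Z = 0$)
$\frac{g{\left(w \right)}}{41098} - \frac{221599}{T} = \frac{0}{41098} - \frac{221599}{13527} = 0 \cdot \frac{1}{41098} - \frac{221599}{13527} = 0 - \frac{221599}{13527} = - \frac{221599}{13527}$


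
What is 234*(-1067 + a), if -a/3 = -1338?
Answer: 689598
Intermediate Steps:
a = 4014 (a = -3*(-1338) = 4014)
234*(-1067 + a) = 234*(-1067 + 4014) = 234*2947 = 689598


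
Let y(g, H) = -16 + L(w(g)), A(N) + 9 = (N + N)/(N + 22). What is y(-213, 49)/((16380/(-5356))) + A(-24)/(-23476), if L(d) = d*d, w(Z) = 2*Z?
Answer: -87755073121/1478988 ≈ -59335.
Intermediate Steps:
L(d) = d²
A(N) = -9 + 2*N/(22 + N) (A(N) = -9 + (N + N)/(N + 22) = -9 + (2*N)/(22 + N) = -9 + 2*N/(22 + N))
y(g, H) = -16 + 4*g² (y(g, H) = -16 + (2*g)² = -16 + 4*g²)
y(-213, 49)/((16380/(-5356))) + A(-24)/(-23476) = (-16 + 4*(-213)²)/((16380/(-5356))) + ((-198 - 7*(-24))/(22 - 24))/(-23476) = (-16 + 4*45369)/((16380*(-1/5356))) + ((-198 + 168)/(-2))*(-1/23476) = (-16 + 181476)/(-315/103) - ½*(-30)*(-1/23476) = 181460*(-103/315) + 15*(-1/23476) = -3738076/63 - 15/23476 = -87755073121/1478988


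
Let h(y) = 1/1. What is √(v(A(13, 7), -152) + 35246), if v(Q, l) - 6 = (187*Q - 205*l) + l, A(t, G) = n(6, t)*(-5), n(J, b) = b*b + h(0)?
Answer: I*√92690 ≈ 304.45*I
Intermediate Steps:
h(y) = 1
n(J, b) = 1 + b² (n(J, b) = b*b + 1 = b² + 1 = 1 + b²)
A(t, G) = -5 - 5*t² (A(t, G) = (1 + t²)*(-5) = -5 - 5*t²)
v(Q, l) = 6 - 204*l + 187*Q (v(Q, l) = 6 + ((187*Q - 205*l) + l) = 6 + ((-205*l + 187*Q) + l) = 6 + (-204*l + 187*Q) = 6 - 204*l + 187*Q)
√(v(A(13, 7), -152) + 35246) = √((6 - 204*(-152) + 187*(-5 - 5*13²)) + 35246) = √((6 + 31008 + 187*(-5 - 5*169)) + 35246) = √((6 + 31008 + 187*(-5 - 845)) + 35246) = √((6 + 31008 + 187*(-850)) + 35246) = √((6 + 31008 - 158950) + 35246) = √(-127936 + 35246) = √(-92690) = I*√92690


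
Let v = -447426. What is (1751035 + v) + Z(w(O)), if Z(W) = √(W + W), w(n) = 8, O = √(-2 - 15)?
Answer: 1303613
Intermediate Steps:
O = I*√17 (O = √(-17) = I*√17 ≈ 4.1231*I)
Z(W) = √2*√W (Z(W) = √(2*W) = √2*√W)
(1751035 + v) + Z(w(O)) = (1751035 - 447426) + √2*√8 = 1303609 + √2*(2*√2) = 1303609 + 4 = 1303613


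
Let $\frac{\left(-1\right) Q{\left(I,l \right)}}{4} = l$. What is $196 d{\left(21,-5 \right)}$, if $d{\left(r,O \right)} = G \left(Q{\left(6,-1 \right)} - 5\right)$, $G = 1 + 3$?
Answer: $-784$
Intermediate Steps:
$Q{\left(I,l \right)} = - 4 l$
$G = 4$
$d{\left(r,O \right)} = -4$ ($d{\left(r,O \right)} = 4 \left(\left(-4\right) \left(-1\right) - 5\right) = 4 \left(4 - 5\right) = 4 \left(-1\right) = -4$)
$196 d{\left(21,-5 \right)} = 196 \left(-4\right) = -784$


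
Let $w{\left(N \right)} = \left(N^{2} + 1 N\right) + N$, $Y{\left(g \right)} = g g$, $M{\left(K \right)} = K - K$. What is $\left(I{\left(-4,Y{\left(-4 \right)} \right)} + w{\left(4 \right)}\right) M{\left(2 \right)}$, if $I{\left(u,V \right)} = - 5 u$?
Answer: $0$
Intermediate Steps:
$M{\left(K \right)} = 0$
$Y{\left(g \right)} = g^{2}$
$w{\left(N \right)} = N^{2} + 2 N$ ($w{\left(N \right)} = \left(N^{2} + N\right) + N = \left(N + N^{2}\right) + N = N^{2} + 2 N$)
$\left(I{\left(-4,Y{\left(-4 \right)} \right)} + w{\left(4 \right)}\right) M{\left(2 \right)} = \left(\left(-5\right) \left(-4\right) + 4 \left(2 + 4\right)\right) 0 = \left(20 + 4 \cdot 6\right) 0 = \left(20 + 24\right) 0 = 44 \cdot 0 = 0$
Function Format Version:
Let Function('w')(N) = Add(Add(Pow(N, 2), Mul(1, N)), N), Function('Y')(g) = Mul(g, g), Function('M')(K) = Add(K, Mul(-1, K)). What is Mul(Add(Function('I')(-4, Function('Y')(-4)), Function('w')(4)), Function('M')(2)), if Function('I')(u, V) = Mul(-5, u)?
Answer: 0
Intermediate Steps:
Function('M')(K) = 0
Function('Y')(g) = Pow(g, 2)
Function('w')(N) = Add(Pow(N, 2), Mul(2, N)) (Function('w')(N) = Add(Add(Pow(N, 2), N), N) = Add(Add(N, Pow(N, 2)), N) = Add(Pow(N, 2), Mul(2, N)))
Mul(Add(Function('I')(-4, Function('Y')(-4)), Function('w')(4)), Function('M')(2)) = Mul(Add(Mul(-5, -4), Mul(4, Add(2, 4))), 0) = Mul(Add(20, Mul(4, 6)), 0) = Mul(Add(20, 24), 0) = Mul(44, 0) = 0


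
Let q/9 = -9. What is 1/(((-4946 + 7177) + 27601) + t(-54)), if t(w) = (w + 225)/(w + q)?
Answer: 15/447461 ≈ 3.3522e-5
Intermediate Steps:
q = -81 (q = 9*(-9) = -81)
t(w) = (225 + w)/(-81 + w) (t(w) = (w + 225)/(w - 81) = (225 + w)/(-81 + w))
1/(((-4946 + 7177) + 27601) + t(-54)) = 1/(((-4946 + 7177) + 27601) + (225 - 54)/(-81 - 54)) = 1/((2231 + 27601) + 171/(-135)) = 1/(29832 - 1/135*171) = 1/(29832 - 19/15) = 1/(447461/15) = 15/447461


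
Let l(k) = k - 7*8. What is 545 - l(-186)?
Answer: 787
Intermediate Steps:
l(k) = -56 + k (l(k) = k - 56 = -56 + k)
545 - l(-186) = 545 - (-56 - 186) = 545 - 1*(-242) = 545 + 242 = 787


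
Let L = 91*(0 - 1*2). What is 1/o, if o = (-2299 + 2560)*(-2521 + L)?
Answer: -1/705483 ≈ -1.4175e-6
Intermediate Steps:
L = -182 (L = 91*(0 - 2) = 91*(-2) = -182)
o = -705483 (o = (-2299 + 2560)*(-2521 - 182) = 261*(-2703) = -705483)
1/o = 1/(-705483) = -1/705483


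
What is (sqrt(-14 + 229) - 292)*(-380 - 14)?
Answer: 115048 - 394*sqrt(215) ≈ 1.0927e+5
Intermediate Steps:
(sqrt(-14 + 229) - 292)*(-380 - 14) = (sqrt(215) - 292)*(-394) = (-292 + sqrt(215))*(-394) = 115048 - 394*sqrt(215)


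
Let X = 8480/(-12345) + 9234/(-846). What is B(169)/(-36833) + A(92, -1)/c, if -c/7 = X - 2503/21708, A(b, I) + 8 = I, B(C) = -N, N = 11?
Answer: -277596189794597/2536724558417077 ≈ -0.10943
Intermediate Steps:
B(C) = -11 (B(C) = -1*11 = -11)
X = -1346309/116043 (X = 8480*(-1/12345) + 9234*(-1/846) = -1696/2469 - 513/47 = -1346309/116043 ≈ -11.602)
A(b, I) = -8 + I
c = 68870973269/839687148 (c = -7*(-1346309/116043 - 2503/21708) = -7*(-9838710467/839687148) = 68870973269/839687148 ≈ 82.020)
B(169)/(-36833) + A(92, -1)/c = -11/(-36833) + (-8 - 1)/(68870973269/839687148) = -11*(-1/36833) - 9*839687148/68870973269 = 11/36833 - 7557184332/68870973269 = -277596189794597/2536724558417077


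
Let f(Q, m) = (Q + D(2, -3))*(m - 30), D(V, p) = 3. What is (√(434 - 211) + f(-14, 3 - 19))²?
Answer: (506 + √223)² ≈ 2.7137e+5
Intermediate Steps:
f(Q, m) = (-30 + m)*(3 + Q) (f(Q, m) = (Q + 3)*(m - 30) = (3 + Q)*(-30 + m) = (-30 + m)*(3 + Q))
(√(434 - 211) + f(-14, 3 - 19))² = (√(434 - 211) + (-90 - 30*(-14) + 3*(3 - 19) - 14*(3 - 19)))² = (√223 + (-90 + 420 + 3*(-16) - 14*(-16)))² = (√223 + (-90 + 420 - 48 + 224))² = (√223 + 506)² = (506 + √223)²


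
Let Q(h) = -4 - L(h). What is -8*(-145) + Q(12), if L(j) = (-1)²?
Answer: 1155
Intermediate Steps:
L(j) = 1
Q(h) = -5 (Q(h) = -4 - 1*1 = -4 - 1 = -5)
-8*(-145) + Q(12) = -8*(-145) - 5 = 1160 - 5 = 1155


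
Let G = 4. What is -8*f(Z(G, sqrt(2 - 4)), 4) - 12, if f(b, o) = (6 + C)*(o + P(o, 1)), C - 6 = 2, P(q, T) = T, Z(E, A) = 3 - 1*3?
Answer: -572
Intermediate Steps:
Z(E, A) = 0 (Z(E, A) = 3 - 3 = 0)
C = 8 (C = 6 + 2 = 8)
f(b, o) = 14 + 14*o (f(b, o) = (6 + 8)*(o + 1) = 14*(1 + o) = 14 + 14*o)
-8*f(Z(G, sqrt(2 - 4)), 4) - 12 = -8*(14 + 14*4) - 12 = -8*(14 + 56) - 12 = -8*70 - 12 = -560 - 12 = -572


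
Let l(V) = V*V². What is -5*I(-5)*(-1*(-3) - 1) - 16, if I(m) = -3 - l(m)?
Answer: -1236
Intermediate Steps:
l(V) = V³
I(m) = -3 - m³
-5*I(-5)*(-1*(-3) - 1) - 16 = -5*(-3 - 1*(-5)³)*(-1*(-3) - 1) - 16 = -5*(-3 - 1*(-125))*(3 - 1) - 16 = -5*(-3 + 125)*2 - 16 = -610*2 - 16 = -5*244 - 16 = -1220 - 16 = -1236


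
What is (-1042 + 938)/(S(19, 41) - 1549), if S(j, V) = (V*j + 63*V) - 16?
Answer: -104/1797 ≈ -0.057874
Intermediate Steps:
S(j, V) = -16 + 63*V + V*j (S(j, V) = (63*V + V*j) - 16 = -16 + 63*V + V*j)
(-1042 + 938)/(S(19, 41) - 1549) = (-1042 + 938)/((-16 + 63*41 + 41*19) - 1549) = -104/((-16 + 2583 + 779) - 1549) = -104/(3346 - 1549) = -104/1797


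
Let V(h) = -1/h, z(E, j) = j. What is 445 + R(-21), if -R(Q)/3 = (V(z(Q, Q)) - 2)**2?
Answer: 63734/147 ≈ 433.56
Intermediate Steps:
R(Q) = -3*(-2 - 1/Q)**2 (R(Q) = -3*(-1/Q - 2)**2 = -3*(-2 - 1/Q)**2)
445 + R(-21) = 445 - 3*(1 + 2*(-21))**2/(-21)**2 = 445 - 3*1/441*(1 - 42)**2 = 445 - 3*1/441*(-41)**2 = 445 - 3*1/441*1681 = 445 - 1681/147 = 63734/147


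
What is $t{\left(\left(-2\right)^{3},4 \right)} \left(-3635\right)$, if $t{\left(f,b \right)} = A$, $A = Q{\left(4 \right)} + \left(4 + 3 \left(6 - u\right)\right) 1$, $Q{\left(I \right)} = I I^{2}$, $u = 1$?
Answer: $-301705$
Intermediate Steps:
$Q{\left(I \right)} = I^{3}$
$A = 83$ ($A = 4^{3} + \left(4 + 3 \left(6 - 1\right)\right) 1 = 64 + \left(4 + 3 \left(6 - 1\right)\right) 1 = 64 + \left(4 + 3 \cdot 5\right) 1 = 64 + \left(4 + 15\right) 1 = 64 + 19 \cdot 1 = 64 + 19 = 83$)
$t{\left(f,b \right)} = 83$
$t{\left(\left(-2\right)^{3},4 \right)} \left(-3635\right) = 83 \left(-3635\right) = -301705$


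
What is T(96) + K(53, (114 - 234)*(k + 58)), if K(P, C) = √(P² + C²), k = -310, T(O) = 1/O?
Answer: 1/96 + √914460409 ≈ 30240.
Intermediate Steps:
K(P, C) = √(C² + P²)
T(96) + K(53, (114 - 234)*(k + 58)) = 1/96 + √(((114 - 234)*(-310 + 58))² + 53²) = 1/96 + √((-120*(-252))² + 2809) = 1/96 + √(30240² + 2809) = 1/96 + √(914457600 + 2809) = 1/96 + √914460409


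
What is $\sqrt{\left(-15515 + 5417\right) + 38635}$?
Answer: $\sqrt{28537} \approx 168.93$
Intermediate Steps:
$\sqrt{\left(-15515 + 5417\right) + 38635} = \sqrt{-10098 + 38635} = \sqrt{28537}$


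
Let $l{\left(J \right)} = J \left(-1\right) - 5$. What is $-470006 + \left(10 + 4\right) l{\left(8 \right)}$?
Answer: $-470188$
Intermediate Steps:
$l{\left(J \right)} = -5 - J$ ($l{\left(J \right)} = - J - 5 = -5 - J$)
$-470006 + \left(10 + 4\right) l{\left(8 \right)} = -470006 + \left(10 + 4\right) \left(-5 - 8\right) = -470006 + 14 \left(-5 - 8\right) = -470006 + 14 \left(-13\right) = -470006 - 182 = -470188$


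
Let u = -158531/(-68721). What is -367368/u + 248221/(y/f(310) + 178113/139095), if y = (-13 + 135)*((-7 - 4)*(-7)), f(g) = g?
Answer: -1089497821167245931/7196638716242 ≈ -1.5139e+5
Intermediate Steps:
u = 158531/68721 (u = -158531*(-1/68721) = 158531/68721 ≈ 2.3069)
y = 9394 (y = 122*(-11*(-7)) = 122*77 = 9394)
-367368/u + 248221/(y/f(310) + 178113/139095) = -367368/158531/68721 + 248221/(9394/310 + 178113/139095) = -367368*68721/158531 + 248221/(9394*(1/310) + 178113*(1/139095)) = -25245896328/158531 + 248221/(4697/155 + 59371/46365) = -25245896328/158531 + 248221/(45395782/1437315) = -25245896328/158531 + 248221*(1437315/45395782) = -25245896328/158531 + 356771766615/45395782 = -1089497821167245931/7196638716242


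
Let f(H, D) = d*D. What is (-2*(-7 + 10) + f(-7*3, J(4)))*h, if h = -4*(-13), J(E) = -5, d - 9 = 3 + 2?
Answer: -3952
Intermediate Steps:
d = 14 (d = 9 + (3 + 2) = 9 + 5 = 14)
f(H, D) = 14*D
h = 52
(-2*(-7 + 10) + f(-7*3, J(4)))*h = (-2*(-7 + 10) + 14*(-5))*52 = (-2*3 - 70)*52 = (-6 - 70)*52 = -76*52 = -3952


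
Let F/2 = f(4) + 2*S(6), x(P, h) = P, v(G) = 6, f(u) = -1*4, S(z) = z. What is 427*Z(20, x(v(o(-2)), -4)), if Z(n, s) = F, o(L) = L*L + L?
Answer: 6832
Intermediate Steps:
f(u) = -4
o(L) = L + L² (o(L) = L² + L = L + L²)
F = 16 (F = 2*(-4 + 2*6) = 2*(-4 + 12) = 2*8 = 16)
Z(n, s) = 16
427*Z(20, x(v(o(-2)), -4)) = 427*16 = 6832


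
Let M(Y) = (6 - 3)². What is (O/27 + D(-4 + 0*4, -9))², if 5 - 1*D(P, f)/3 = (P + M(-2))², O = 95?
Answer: 2325625/729 ≈ 3190.2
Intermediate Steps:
M(Y) = 9 (M(Y) = 3² = 9)
D(P, f) = 15 - 3*(9 + P)² (D(P, f) = 15 - 3*(P + 9)² = 15 - 3*(9 + P)²)
(O/27 + D(-4 + 0*4, -9))² = (95/27 + (15 - 3*(9 + (-4 + 0*4))²))² = (95*(1/27) + (15 - 3*(9 + (-4 + 0))²))² = (95/27 + (15 - 3*(9 - 4)²))² = (95/27 + (15 - 3*5²))² = (95/27 + (15 - 3*25))² = (95/27 + (15 - 75))² = (95/27 - 60)² = (-1525/27)² = 2325625/729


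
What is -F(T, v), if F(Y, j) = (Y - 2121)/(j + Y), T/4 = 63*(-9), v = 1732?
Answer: -4389/536 ≈ -8.1884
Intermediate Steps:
T = -2268 (T = 4*(63*(-9)) = 4*(-567) = -2268)
F(Y, j) = (-2121 + Y)/(Y + j)
-F(T, v) = -(-2121 - 2268)/(-2268 + 1732) = -(-4389)/(-536) = -(-1)*(-4389)/536 = -1*4389/536 = -4389/536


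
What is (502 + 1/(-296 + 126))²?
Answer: 7282744921/28900 ≈ 2.5200e+5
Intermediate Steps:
(502 + 1/(-296 + 126))² = (502 + 1/(-170))² = (502 - 1/170)² = (85339/170)² = 7282744921/28900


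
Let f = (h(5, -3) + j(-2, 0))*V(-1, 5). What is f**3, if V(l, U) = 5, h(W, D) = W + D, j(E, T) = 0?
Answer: 1000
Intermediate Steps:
h(W, D) = D + W
f = 10 (f = ((-3 + 5) + 0)*5 = (2 + 0)*5 = 2*5 = 10)
f**3 = 10**3 = 1000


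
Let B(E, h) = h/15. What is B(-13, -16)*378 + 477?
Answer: 369/5 ≈ 73.800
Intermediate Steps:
B(E, h) = h/15 (B(E, h) = h*(1/15) = h/15)
B(-13, -16)*378 + 477 = ((1/15)*(-16))*378 + 477 = -16/15*378 + 477 = -2016/5 + 477 = 369/5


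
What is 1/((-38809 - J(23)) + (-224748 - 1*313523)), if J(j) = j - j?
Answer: -1/577080 ≈ -1.7329e-6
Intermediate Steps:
J(j) = 0
1/((-38809 - J(23)) + (-224748 - 1*313523)) = 1/((-38809 - 1*0) + (-224748 - 1*313523)) = 1/((-38809 + 0) + (-224748 - 313523)) = 1/(-38809 - 538271) = 1/(-577080) = -1/577080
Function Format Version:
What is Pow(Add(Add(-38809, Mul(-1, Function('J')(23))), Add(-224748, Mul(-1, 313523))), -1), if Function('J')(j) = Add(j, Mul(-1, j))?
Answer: Rational(-1, 577080) ≈ -1.7329e-6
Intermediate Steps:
Function('J')(j) = 0
Pow(Add(Add(-38809, Mul(-1, Function('J')(23))), Add(-224748, Mul(-1, 313523))), -1) = Pow(Add(Add(-38809, Mul(-1, 0)), Add(-224748, Mul(-1, 313523))), -1) = Pow(Add(Add(-38809, 0), Add(-224748, -313523)), -1) = Pow(Add(-38809, -538271), -1) = Pow(-577080, -1) = Rational(-1, 577080)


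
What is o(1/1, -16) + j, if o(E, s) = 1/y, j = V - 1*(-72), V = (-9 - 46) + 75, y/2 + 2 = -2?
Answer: 735/8 ≈ 91.875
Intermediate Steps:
y = -8 (y = -4 + 2*(-2) = -4 - 4 = -8)
V = 20 (V = -55 + 75 = 20)
j = 92 (j = 20 - 1*(-72) = 20 + 72 = 92)
o(E, s) = -1/8 (o(E, s) = 1/(-8) = -1/8)
o(1/1, -16) + j = -1/8 + 92 = 735/8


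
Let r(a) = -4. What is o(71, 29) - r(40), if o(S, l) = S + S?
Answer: 146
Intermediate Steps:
o(S, l) = 2*S
o(71, 29) - r(40) = 2*71 - 1*(-4) = 142 + 4 = 146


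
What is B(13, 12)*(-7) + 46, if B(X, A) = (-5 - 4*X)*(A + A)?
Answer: 9622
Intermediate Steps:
B(X, A) = 2*A*(-5 - 4*X) (B(X, A) = (-5 - 4*X)*(2*A) = 2*A*(-5 - 4*X))
B(13, 12)*(-7) + 46 = -2*12*(5 + 4*13)*(-7) + 46 = -2*12*(5 + 52)*(-7) + 46 = -2*12*57*(-7) + 46 = -1368*(-7) + 46 = 9576 + 46 = 9622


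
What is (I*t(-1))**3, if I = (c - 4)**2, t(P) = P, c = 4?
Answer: 0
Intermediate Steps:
I = 0 (I = (4 - 4)**2 = 0**2 = 0)
(I*t(-1))**3 = (0*(-1))**3 = 0**3 = 0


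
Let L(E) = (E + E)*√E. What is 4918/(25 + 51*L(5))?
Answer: -4918/51995 + 501636*√5/259975 ≈ 4.2200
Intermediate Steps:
L(E) = 2*E^(3/2) (L(E) = (2*E)*√E = 2*E^(3/2))
4918/(25 + 51*L(5)) = 4918/(25 + 51*(2*5^(3/2))) = 4918/(25 + 51*(2*(5*√5))) = 4918/(25 + 51*(10*√5)) = 4918/(25 + 510*√5)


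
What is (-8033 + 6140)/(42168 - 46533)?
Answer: 631/1455 ≈ 0.43368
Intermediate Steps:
(-8033 + 6140)/(42168 - 46533) = -1893/(-4365) = -1893*(-1/4365) = 631/1455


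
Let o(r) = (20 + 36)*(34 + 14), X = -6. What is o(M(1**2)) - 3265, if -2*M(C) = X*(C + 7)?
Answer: -577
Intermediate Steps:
M(C) = 21 + 3*C (M(C) = -(-3)*(C + 7) = -(-3)*(7 + C) = -(-42 - 6*C)/2 = 21 + 3*C)
o(r) = 2688 (o(r) = 56*48 = 2688)
o(M(1**2)) - 3265 = 2688 - 3265 = -577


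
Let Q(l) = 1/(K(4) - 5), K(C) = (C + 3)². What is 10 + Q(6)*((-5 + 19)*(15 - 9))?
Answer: 131/11 ≈ 11.909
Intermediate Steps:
K(C) = (3 + C)²
Q(l) = 1/44 (Q(l) = 1/((3 + 4)² - 5) = 1/(7² - 5) = 1/(49 - 5) = 1/44)
10 + Q(6)*((-5 + 19)*(15 - 9)) = 10 + ((-5 + 19)*(15 - 9))/44 = 10 + (14*6)/44 = 10 + (1/44)*84 = 10 + 21/11 = 131/11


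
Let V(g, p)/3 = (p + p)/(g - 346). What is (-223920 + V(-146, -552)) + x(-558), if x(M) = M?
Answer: -9203322/41 ≈ -2.2447e+5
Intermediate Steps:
V(g, p) = 6*p/(-346 + g) (V(g, p) = 3*((p + p)/(g - 346)) = 3*((2*p)/(-346 + g)) = 3*(2*p/(-346 + g)) = 6*p/(-346 + g))
(-223920 + V(-146, -552)) + x(-558) = (-223920 + 6*(-552)/(-346 - 146)) - 558 = (-223920 + 6*(-552)/(-492)) - 558 = (-223920 + 6*(-552)*(-1/492)) - 558 = (-223920 + 276/41) - 558 = -9180444/41 - 558 = -9203322/41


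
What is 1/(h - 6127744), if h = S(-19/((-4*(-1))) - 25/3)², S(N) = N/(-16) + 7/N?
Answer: -908660736/5568040300452143 ≈ -1.6319e-7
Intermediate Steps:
S(N) = 7/N - N/16 (S(N) = N*(-1/16) + 7/N = -N/16 + 7/N = 7/N - N/16)
h = 72607441/908660736 (h = (7/(-19/((-4*(-1))) - 25/3) - (-19/((-4*(-1))) - 25/3)/16)² = (7/(-19/4 - 25*⅓) - (-19/4 - 25*⅓)/16)² = (7/(-19*¼ - 25/3) - (-19*¼ - 25/3)/16)² = (7/(-19/4 - 25/3) - (-19/4 - 25/3)/16)² = (7/(-157/12) - 1/16*(-157/12))² = (7*(-12/157) + 157/192)² = (-84/157 + 157/192)² = (8521/30144)² = 72607441/908660736 ≈ 0.079906)
1/(h - 6127744) = 1/(72607441/908660736 - 6127744) = 1/(-5568040300452143/908660736) = -908660736/5568040300452143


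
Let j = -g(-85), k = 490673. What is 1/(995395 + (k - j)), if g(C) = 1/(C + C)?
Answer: 170/252631559 ≈ 6.7292e-7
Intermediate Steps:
g(C) = 1/(2*C)
j = 1/170 (j = -1/(2*(-85)) = -(-1)/(2*85) = -1*(-1/170) = 1/170 ≈ 0.0058824)
1/(995395 + (k - j)) = 1/(995395 + (490673 - 1*1/170)) = 1/(995395 + (490673 - 1/170)) = 1/(995395 + 83414409/170) = 1/(252631559/170) = 170/252631559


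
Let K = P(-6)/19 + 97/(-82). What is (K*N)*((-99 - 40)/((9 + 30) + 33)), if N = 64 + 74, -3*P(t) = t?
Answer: 5367763/18696 ≈ 287.11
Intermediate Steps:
P(t) = -t/3
N = 138
K = -1679/1558 (K = -1/3*(-6)/19 + 97/(-82) = 2*(1/19) + 97*(-1/82) = 2/19 - 97/82 = -1679/1558 ≈ -1.0777)
(K*N)*((-99 - 40)/((9 + 30) + 33)) = (-1679/1558*138)*((-99 - 40)/((9 + 30) + 33)) = -(-16103289)/(779*(39 + 33)) = -(-16103289)/(779*72) = -115851/779*(-139/72) = 5367763/18696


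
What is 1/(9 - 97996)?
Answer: -1/97987 ≈ -1.0205e-5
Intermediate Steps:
1/(9 - 97996) = 1/(-97987) = -1/97987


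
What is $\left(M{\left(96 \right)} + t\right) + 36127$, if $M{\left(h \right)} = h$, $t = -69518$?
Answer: $-33295$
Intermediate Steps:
$\left(M{\left(96 \right)} + t\right) + 36127 = \left(96 - 69518\right) + 36127 = -69422 + 36127 = -33295$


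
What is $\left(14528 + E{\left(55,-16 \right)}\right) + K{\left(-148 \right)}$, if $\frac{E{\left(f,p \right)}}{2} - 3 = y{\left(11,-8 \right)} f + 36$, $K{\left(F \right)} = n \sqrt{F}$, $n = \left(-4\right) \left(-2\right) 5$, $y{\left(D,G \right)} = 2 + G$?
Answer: $13946 + 80 i \sqrt{37} \approx 13946.0 + 486.62 i$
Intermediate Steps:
$n = 40$ ($n = 8 \cdot 5 = 40$)
$K{\left(F \right)} = 40 \sqrt{F}$
$E{\left(f,p \right)} = 78 - 12 f$ ($E{\left(f,p \right)} = 6 + 2 \left(\left(2 - 8\right) f + 36\right) = 6 + 2 \left(- 6 f + 36\right) = 6 + 2 \left(36 - 6 f\right) = 6 - \left(-72 + 12 f\right) = 78 - 12 f$)
$\left(14528 + E{\left(55,-16 \right)}\right) + K{\left(-148 \right)} = \left(14528 + \left(78 - 660\right)\right) + 40 \sqrt{-148} = \left(14528 + \left(78 - 660\right)\right) + 40 \cdot 2 i \sqrt{37} = \left(14528 - 582\right) + 80 i \sqrt{37} = 13946 + 80 i \sqrt{37}$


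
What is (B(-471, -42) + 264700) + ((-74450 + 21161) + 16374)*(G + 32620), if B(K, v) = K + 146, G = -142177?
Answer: 4044561030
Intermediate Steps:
B(K, v) = 146 + K
(B(-471, -42) + 264700) + ((-74450 + 21161) + 16374)*(G + 32620) = ((146 - 471) + 264700) + ((-74450 + 21161) + 16374)*(-142177 + 32620) = (-325 + 264700) + (-53289 + 16374)*(-109557) = 264375 - 36915*(-109557) = 264375 + 4044296655 = 4044561030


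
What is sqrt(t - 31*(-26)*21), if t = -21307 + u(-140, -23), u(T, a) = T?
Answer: I*sqrt(4521) ≈ 67.238*I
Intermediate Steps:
t = -21447 (t = -21307 - 140 = -21447)
sqrt(t - 31*(-26)*21) = sqrt(-21447 - 31*(-26)*21) = sqrt(-21447 + 806*21) = sqrt(-21447 + 16926) = sqrt(-4521) = I*sqrt(4521)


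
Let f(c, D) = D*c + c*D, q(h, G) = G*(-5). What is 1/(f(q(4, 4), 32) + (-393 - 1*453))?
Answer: -1/2126 ≈ -0.00047037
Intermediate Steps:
q(h, G) = -5*G
f(c, D) = 2*D*c (f(c, D) = D*c + D*c = 2*D*c)
1/(f(q(4, 4), 32) + (-393 - 1*453)) = 1/(2*32*(-5*4) + (-393 - 1*453)) = 1/(2*32*(-20) + (-393 - 453)) = 1/(-1280 - 846) = 1/(-2126) = -1/2126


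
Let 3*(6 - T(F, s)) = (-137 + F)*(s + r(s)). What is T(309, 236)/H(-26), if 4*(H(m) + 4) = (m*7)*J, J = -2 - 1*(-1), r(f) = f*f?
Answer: -6413524/83 ≈ -77271.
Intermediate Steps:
r(f) = f²
J = -1 (J = -2 + 1 = -1)
T(F, s) = 6 - (-137 + F)*(s + s²)/3
H(m) = -4 - 7*m/4 (H(m) = -4 + ((m*7)*(-1))/4 = -4 + ((7*m)*(-1))/4 = -4 + (-7*m)/4 = -4 - 7*m/4)
T(309, 236)/H(-26) = (6 + (137/3)*236 + (137/3)*236² - ⅓*309*236 - ⅓*309*236²)/(-4 - 7/4*(-26)) = (6 + 32332/3 + (137/3)*55696 - 24308 - ⅓*309*55696)/(-4 + 91/2) = (6 + 32332/3 + 7630352/3 - 24308 - 5736688)/(83/2) = -3206762*2/83 = -6413524/83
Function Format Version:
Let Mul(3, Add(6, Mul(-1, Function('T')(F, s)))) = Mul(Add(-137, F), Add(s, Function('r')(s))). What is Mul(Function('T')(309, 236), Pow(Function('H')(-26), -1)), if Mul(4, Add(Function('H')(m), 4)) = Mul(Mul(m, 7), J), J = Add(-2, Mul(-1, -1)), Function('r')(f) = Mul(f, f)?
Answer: Rational(-6413524, 83) ≈ -77271.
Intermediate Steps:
Function('r')(f) = Pow(f, 2)
J = -1 (J = Add(-2, 1) = -1)
Function('T')(F, s) = Add(6, Mul(Rational(-1, 3), Add(-137, F), Add(s, Pow(s, 2)))) (Function('T')(F, s) = Add(6, Mul(Rational(-1, 3), Mul(Add(-137, F), Add(s, Pow(s, 2))))) = Add(6, Mul(Rational(-1, 3), Add(-137, F), Add(s, Pow(s, 2)))))
Function('H')(m) = Add(-4, Mul(Rational(-7, 4), m)) (Function('H')(m) = Add(-4, Mul(Rational(1, 4), Mul(Mul(m, 7), -1))) = Add(-4, Mul(Rational(1, 4), Mul(Mul(7, m), -1))) = Add(-4, Mul(Rational(1, 4), Mul(-7, m))) = Add(-4, Mul(Rational(-7, 4), m)))
Mul(Function('T')(309, 236), Pow(Function('H')(-26), -1)) = Mul(Add(6, Mul(Rational(137, 3), 236), Mul(Rational(137, 3), Pow(236, 2)), Mul(Rational(-1, 3), 309, 236), Mul(Rational(-1, 3), 309, Pow(236, 2))), Pow(Add(-4, Mul(Rational(-7, 4), -26)), -1)) = Mul(Add(6, Rational(32332, 3), Mul(Rational(137, 3), 55696), -24308, Mul(Rational(-1, 3), 309, 55696)), Pow(Add(-4, Rational(91, 2)), -1)) = Mul(Add(6, Rational(32332, 3), Rational(7630352, 3), -24308, -5736688), Pow(Rational(83, 2), -1)) = Mul(-3206762, Rational(2, 83)) = Rational(-6413524, 83)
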